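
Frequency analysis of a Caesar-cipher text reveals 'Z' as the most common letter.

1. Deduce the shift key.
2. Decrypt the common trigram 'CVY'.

Step 1: In English, 'E' is the most frequent letter (12.7%).
Step 2: The most frequent ciphertext letter is 'Z' (position 25).
Step 3: Shift = (25 - 4) mod 26 = 21.
Step 4: Decrypt 'CVY' by shifting back 21:
  C -> H
  V -> A
  Y -> D
Step 5: 'CVY' decrypts to 'HAD'.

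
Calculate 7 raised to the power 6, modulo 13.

Step 1: Compute 7^6 mod 13 step by step, reducing modulo 13 at each step.
  7^1 mod 13 = 7
  7^2 mod 13 = (7 * 7) mod 13 = 10
  7^3 mod 13 = (10 * 7) mod 13 = 5
  7^4 mod 13 = (5 * 7) mod 13 = 9
  7^5 mod 13 = (9 * 7) mod 13 = 11
  7^6 mod 13 = (11 * 7) mod 13 = 12
Step 2: Result = 12.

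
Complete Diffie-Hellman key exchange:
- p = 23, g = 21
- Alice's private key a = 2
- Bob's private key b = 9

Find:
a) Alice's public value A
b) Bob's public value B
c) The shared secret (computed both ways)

Step 1: A = g^a mod p = 21^2 mod 23 = 4.
Step 2: B = g^b mod p = 21^9 mod 23 = 17.
Step 3: Alice computes s = B^a mod p = 17^2 mod 23 = 13.
Step 4: Bob computes s = A^b mod p = 4^9 mod 23 = 13.
Both sides agree: shared secret = 13.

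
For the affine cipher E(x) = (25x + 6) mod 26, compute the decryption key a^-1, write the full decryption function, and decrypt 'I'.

Step 1: Find a^-1, the modular inverse of 25 mod 26.
Step 2: We need 25 * a^-1 = 1 (mod 26).
Step 3: 25 * 25 = 625 = 24 * 26 + 1, so a^-1 = 25.
Step 4: D(y) = 25(y - 6) mod 26.
Step 5: Apply to 'I' (y = 8): D(8) = 25 * (8 - 6) mod 26 = 25 * 2 mod 26 = 24 -> 'Y'.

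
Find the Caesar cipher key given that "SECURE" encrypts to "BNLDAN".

Step 1: Compare first letters: S (position 18) -> B (position 1).
Step 2: Shift = (1 - 18) mod 26 = 9.
The shift value is 9.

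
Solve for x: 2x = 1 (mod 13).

Step 1: We need x such that 2 * x = 1 (mod 13).
Step 2: Using the extended Euclidean algorithm or trial:
  2 * 7 = 14 = 1 * 13 + 1.
Step 3: Since 14 mod 13 = 1, the inverse is x = 7.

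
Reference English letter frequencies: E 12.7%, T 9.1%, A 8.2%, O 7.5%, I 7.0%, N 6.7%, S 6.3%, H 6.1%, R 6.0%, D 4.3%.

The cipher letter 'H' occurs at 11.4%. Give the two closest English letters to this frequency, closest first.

Step 1: Observed frequency of 'H' is 11.4%.
Step 2: Compute distances to each reference frequency and sort:
  E (12.7%): difference = 1.3% <-- BEST
  T (9.1%): difference = 2.3% <-- RUNNER-UP
  A (8.2%): difference = 3.2%
  O (7.5%): difference = 3.9%
  I (7.0%): difference = 4.4%
Step 3: Most likely is 'E' (12.7%, diff 1.3%); second most likely is 'T' (9.1%, diff 2.3%).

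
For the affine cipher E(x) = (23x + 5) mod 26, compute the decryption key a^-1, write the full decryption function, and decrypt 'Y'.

Step 1: Find a^-1, the modular inverse of 23 mod 26.
Step 2: We need 23 * a^-1 = 1 (mod 26).
Step 3: 23 * 17 = 391 = 15 * 26 + 1, so a^-1 = 17.
Step 4: D(y) = 17(y - 5) mod 26.
Step 5: Apply to 'Y' (y = 24): D(24) = 17 * (24 - 5) mod 26 = 17 * 19 mod 26 = 11 -> 'L'.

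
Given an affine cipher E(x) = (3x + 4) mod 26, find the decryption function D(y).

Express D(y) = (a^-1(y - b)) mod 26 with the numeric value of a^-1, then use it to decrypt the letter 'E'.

Step 1: Find a^-1, the modular inverse of 3 mod 26.
Step 2: We need 3 * a^-1 = 1 (mod 26).
Step 3: 3 * 9 = 27 = 1 * 26 + 1, so a^-1 = 9.
Step 4: D(y) = 9(y - 4) mod 26.
Step 5: Apply to 'E' (y = 4): D(4) = 9 * (4 - 4) mod 26 = 9 * 0 mod 26 = 0 -> 'A'.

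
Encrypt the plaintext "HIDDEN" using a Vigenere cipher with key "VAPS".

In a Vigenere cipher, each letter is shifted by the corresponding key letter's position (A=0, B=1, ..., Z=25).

Step 1: Repeat key to match plaintext length:
  Plaintext: HIDDEN
  Key:       VAPSVA
Step 2: Encrypt each letter:
  H(7) + V(21) = (7+21) mod 26 = 2 = C
  I(8) + A(0) = (8+0) mod 26 = 8 = I
  D(3) + P(15) = (3+15) mod 26 = 18 = S
  D(3) + S(18) = (3+18) mod 26 = 21 = V
  E(4) + V(21) = (4+21) mod 26 = 25 = Z
  N(13) + A(0) = (13+0) mod 26 = 13 = N
Ciphertext: CISVZN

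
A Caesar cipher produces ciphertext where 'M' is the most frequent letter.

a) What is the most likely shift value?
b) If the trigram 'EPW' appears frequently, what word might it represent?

Step 1: In English, 'E' is the most frequent letter (12.7%).
Step 2: The most frequent ciphertext letter is 'M' (position 12).
Step 3: Shift = (12 - 4) mod 26 = 8.
Step 4: Decrypt 'EPW' by shifting back 8:
  E -> W
  P -> H
  W -> O
Step 5: 'EPW' decrypts to 'WHO'.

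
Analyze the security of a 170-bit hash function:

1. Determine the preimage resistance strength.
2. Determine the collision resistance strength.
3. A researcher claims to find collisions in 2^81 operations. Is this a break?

Step 1: Preimage resistance requires brute-force of 2^170 operations.
Step 2: Collision resistance (birthday bound) = 2^(170/2) = 2^85.
Step 3: The claimed attack costs 2^81 operations.
Step 4: Since 2^81 < 2^85, the claimed attack beats the generic birthday bound, so collision resistance is broken.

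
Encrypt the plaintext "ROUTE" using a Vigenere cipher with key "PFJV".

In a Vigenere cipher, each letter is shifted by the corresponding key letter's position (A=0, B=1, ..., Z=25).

Step 1: Repeat key to match plaintext length:
  Plaintext: ROUTE
  Key:       PFJVP
Step 2: Encrypt each letter:
  R(17) + P(15) = (17+15) mod 26 = 6 = G
  O(14) + F(5) = (14+5) mod 26 = 19 = T
  U(20) + J(9) = (20+9) mod 26 = 3 = D
  T(19) + V(21) = (19+21) mod 26 = 14 = O
  E(4) + P(15) = (4+15) mod 26 = 19 = T
Ciphertext: GTDOT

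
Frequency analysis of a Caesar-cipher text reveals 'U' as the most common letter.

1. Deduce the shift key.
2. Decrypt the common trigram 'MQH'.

Step 1: In English, 'E' is the most frequent letter (12.7%).
Step 2: The most frequent ciphertext letter is 'U' (position 20).
Step 3: Shift = (20 - 4) mod 26 = 16.
Step 4: Decrypt 'MQH' by shifting back 16:
  M -> W
  Q -> A
  H -> R
Step 5: 'MQH' decrypts to 'WAR'.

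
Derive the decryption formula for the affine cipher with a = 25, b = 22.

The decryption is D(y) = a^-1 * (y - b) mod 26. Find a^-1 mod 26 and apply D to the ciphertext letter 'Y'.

Step 1: Find a^-1, the modular inverse of 25 mod 26.
Step 2: We need 25 * a^-1 = 1 (mod 26).
Step 3: 25 * 25 = 625 = 24 * 26 + 1, so a^-1 = 25.
Step 4: D(y) = 25(y - 22) mod 26.
Step 5: Apply to 'Y' (y = 24): D(24) = 25 * (24 - 22) mod 26 = 25 * 2 mod 26 = 24 -> 'Y'.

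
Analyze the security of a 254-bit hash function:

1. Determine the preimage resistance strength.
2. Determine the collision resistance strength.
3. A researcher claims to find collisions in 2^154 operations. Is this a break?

Step 1: Preimage resistance requires brute-force of 2^254 operations.
Step 2: Collision resistance (birthday bound) = 2^(254/2) = 2^127.
Step 3: The claimed attack costs 2^154 operations.
Step 4: Since 2^154 >= 2^127, the claimed attack is no faster than the generic birthday attack, so this does not break collision resistance.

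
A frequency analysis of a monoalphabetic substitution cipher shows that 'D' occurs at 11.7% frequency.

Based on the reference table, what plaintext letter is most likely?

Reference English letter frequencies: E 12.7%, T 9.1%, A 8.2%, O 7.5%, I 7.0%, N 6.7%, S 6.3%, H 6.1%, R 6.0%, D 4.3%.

Step 1: The observed frequency is 11.7%.
Step 2: Compare with English frequencies:
  E: 12.7% (difference: 1.0%) <-- closest
  T: 9.1% (difference: 2.6%)
  A: 8.2% (difference: 3.5%)
  O: 7.5% (difference: 4.2%)
  I: 7.0% (difference: 4.7%)
  N: 6.7% (difference: 5.0%)
  S: 6.3% (difference: 5.4%)
  H: 6.1% (difference: 5.6%)
  R: 6.0% (difference: 5.7%)
  D: 4.3% (difference: 7.4%)
Step 3: 'D' most likely represents 'E' (frequency 12.7%).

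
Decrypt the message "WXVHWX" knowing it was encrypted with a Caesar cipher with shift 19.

Step 1: Reverse the shift by subtracting 19 from each letter position.
  W (position 22) -> position (22-19) mod 26 = 3 -> D
  X (position 23) -> position (23-19) mod 26 = 4 -> E
  V (position 21) -> position (21-19) mod 26 = 2 -> C
  H (position 7) -> position (7-19) mod 26 = 14 -> O
  W (position 22) -> position (22-19) mod 26 = 3 -> D
  X (position 23) -> position (23-19) mod 26 = 4 -> E
Decrypted message: DECODE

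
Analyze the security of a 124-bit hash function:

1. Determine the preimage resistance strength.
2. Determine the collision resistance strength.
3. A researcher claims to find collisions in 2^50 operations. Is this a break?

Step 1: Preimage resistance requires brute-force of 2^124 operations.
Step 2: Collision resistance (birthday bound) = 2^(124/2) = 2^62.
Step 3: The claimed attack costs 2^50 operations.
Step 4: Since 2^50 < 2^62, the claimed attack beats the generic birthday bound, so collision resistance is broken.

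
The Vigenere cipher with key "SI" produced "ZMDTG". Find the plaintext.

Step 1: Extend key: SISIS
Step 2: Decrypt each letter (c - k) mod 26:
  Z(25) - S(18) = (25-18) mod 26 = 7 = H
  M(12) - I(8) = (12-8) mod 26 = 4 = E
  D(3) - S(18) = (3-18) mod 26 = 11 = L
  T(19) - I(8) = (19-8) mod 26 = 11 = L
  G(6) - S(18) = (6-18) mod 26 = 14 = O
Plaintext: HELLO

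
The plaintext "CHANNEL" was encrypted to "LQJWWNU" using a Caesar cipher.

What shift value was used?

Step 1: Compare first letters: C (position 2) -> L (position 11).
Step 2: Shift = (11 - 2) mod 26 = 9.
The shift value is 9.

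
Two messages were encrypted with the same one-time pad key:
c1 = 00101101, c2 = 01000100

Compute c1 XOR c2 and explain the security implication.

Step 1: c1 XOR c2 = (m1 XOR k) XOR (m2 XOR k).
Step 2: By XOR associativity/commutativity: = m1 XOR m2 XOR k XOR k = m1 XOR m2.
Step 3: 00101101 XOR 01000100 = 01101001 = 105.
Step 4: The key cancels out! An attacker learns m1 XOR m2 = 105, revealing the relationship between plaintexts.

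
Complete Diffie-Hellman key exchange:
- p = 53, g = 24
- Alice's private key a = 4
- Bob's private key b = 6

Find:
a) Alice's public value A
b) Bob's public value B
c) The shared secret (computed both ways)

Step 1: A = g^a mod p = 24^4 mod 53 = 49.
Step 2: B = g^b mod p = 24^6 mod 53 = 28.
Step 3: Alice computes s = B^a mod p = 28^4 mod 53 = 15.
Step 4: Bob computes s = A^b mod p = 49^6 mod 53 = 15.
Both sides agree: shared secret = 15.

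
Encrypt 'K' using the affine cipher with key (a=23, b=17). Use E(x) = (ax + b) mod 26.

Step 1: Convert 'K' to number: x = 10.
Step 2: E(10) = (23 * 10 + 17) mod 26 = 247 mod 26 = 13.
Step 3: Convert 13 back to letter: N.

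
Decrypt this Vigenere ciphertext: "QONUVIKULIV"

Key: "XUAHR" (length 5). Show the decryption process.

Step 1: Key 'XUAHR' has length 5. Extended key: XUAHRXUAHRX
Step 2: Decrypt each position:
  Q(16) - X(23) = 19 = T
  O(14) - U(20) = 20 = U
  N(13) - A(0) = 13 = N
  U(20) - H(7) = 13 = N
  V(21) - R(17) = 4 = E
  I(8) - X(23) = 11 = L
  K(10) - U(20) = 16 = Q
  U(20) - A(0) = 20 = U
  L(11) - H(7) = 4 = E
  I(8) - R(17) = 17 = R
  V(21) - X(23) = 24 = Y
Plaintext: TUNNELQUERY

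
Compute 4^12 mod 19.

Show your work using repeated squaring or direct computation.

Step 1: Compute 4^12 mod 19 step by step, reducing modulo 19 at each step.
  4^1 mod 19 = 4
  4^2 mod 19 = (4 * 4) mod 19 = 16
  4^3 mod 19 = (16 * 4) mod 19 = 7
  4^4 mod 19 = (7 * 4) mod 19 = 9
  4^5 mod 19 = (9 * 4) mod 19 = 17
  4^6 mod 19 = (17 * 4) mod 19 = 11
  4^7 mod 19 = (11 * 4) mod 19 = 6
  4^8 mod 19 = (6 * 4) mod 19 = 5
  4^9 mod 19 = (5 * 4) mod 19 = 1
  4^10 mod 19 = (1 * 4) mod 19 = 4
  4^11 mod 19 = (4 * 4) mod 19 = 16
  4^12 mod 19 = (16 * 4) mod 19 = 7
Step 2: Result = 7.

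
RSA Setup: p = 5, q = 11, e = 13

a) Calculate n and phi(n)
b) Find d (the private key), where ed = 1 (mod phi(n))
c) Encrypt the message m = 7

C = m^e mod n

Step 1: n = 5 * 11 = 55.
Step 2: phi(n) = (5-1)(11-1) = 4 * 10 = 40.
Step 3: Find d = 13^(-1) mod 40 = 37.
  Verify: 13 * 37 = 481 = 1 (mod 40).
Step 4: C = 7^13 mod 55 = 2.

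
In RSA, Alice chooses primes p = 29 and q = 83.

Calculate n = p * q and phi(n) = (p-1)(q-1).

Step 1: n = p * q = 29 * 83 = 2407.
Step 2: phi(n) = (p-1)(q-1) = 28 * 82 = 2296.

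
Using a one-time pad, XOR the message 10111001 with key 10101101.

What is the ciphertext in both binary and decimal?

Step 1: Write out the XOR operation bit by bit:
  Message: 10111001
  Key:     10101101
  XOR:     00010100
Step 2: Convert to decimal: 00010100 = 20.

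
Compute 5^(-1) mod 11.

Step 1: We need x such that 5 * x = 1 (mod 11).
Step 2: Using the extended Euclidean algorithm or trial:
  5 * 9 = 45 = 4 * 11 + 1.
Step 3: Since 45 mod 11 = 1, the inverse is x = 9.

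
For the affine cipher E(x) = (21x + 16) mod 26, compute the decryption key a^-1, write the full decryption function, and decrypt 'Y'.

Step 1: Find a^-1, the modular inverse of 21 mod 26.
Step 2: We need 21 * a^-1 = 1 (mod 26).
Step 3: 21 * 5 = 105 = 4 * 26 + 1, so a^-1 = 5.
Step 4: D(y) = 5(y - 16) mod 26.
Step 5: Apply to 'Y' (y = 24): D(24) = 5 * (24 - 16) mod 26 = 5 * 8 mod 26 = 14 -> 'O'.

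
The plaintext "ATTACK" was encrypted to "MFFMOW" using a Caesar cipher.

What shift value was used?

Step 1: Compare first letters: A (position 0) -> M (position 12).
Step 2: Shift = (12 - 0) mod 26 = 12.
The shift value is 12.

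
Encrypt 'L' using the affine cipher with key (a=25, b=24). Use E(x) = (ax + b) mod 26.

Step 1: Convert 'L' to number: x = 11.
Step 2: E(11) = (25 * 11 + 24) mod 26 = 299 mod 26 = 13.
Step 3: Convert 13 back to letter: N.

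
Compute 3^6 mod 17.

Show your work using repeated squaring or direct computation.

Step 1: Compute 3^6 mod 17 step by step, reducing modulo 17 at each step.
  3^1 mod 17 = 3
  3^2 mod 17 = (3 * 3) mod 17 = 9
  3^3 mod 17 = (9 * 3) mod 17 = 10
  3^4 mod 17 = (10 * 3) mod 17 = 13
  3^5 mod 17 = (13 * 3) mod 17 = 5
  3^6 mod 17 = (5 * 3) mod 17 = 15
Step 2: Result = 15.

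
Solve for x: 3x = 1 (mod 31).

Step 1: We need x such that 3 * x = 1 (mod 31).
Step 2: Using the extended Euclidean algorithm or trial:
  3 * 21 = 63 = 2 * 31 + 1.
Step 3: Since 63 mod 31 = 1, the inverse is x = 21.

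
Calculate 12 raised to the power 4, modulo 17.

Step 1: Compute 12^4 mod 17 step by step, reducing modulo 17 at each step.
  12^1 mod 17 = 12
  12^2 mod 17 = (12 * 12) mod 17 = 8
  12^3 mod 17 = (8 * 12) mod 17 = 11
  12^4 mod 17 = (11 * 12) mod 17 = 13
Step 2: Result = 13.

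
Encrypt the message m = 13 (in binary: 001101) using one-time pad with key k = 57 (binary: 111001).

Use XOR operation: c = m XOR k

Step 1: Write out the XOR operation bit by bit:
  Message: 001101
  Key:     111001
  XOR:     110100
Step 2: Convert to decimal: 110100 = 52.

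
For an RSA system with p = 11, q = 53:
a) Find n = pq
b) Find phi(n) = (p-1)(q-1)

Step 1: n = p * q = 11 * 53 = 583.
Step 2: phi(n) = (p-1)(q-1) = 10 * 52 = 520.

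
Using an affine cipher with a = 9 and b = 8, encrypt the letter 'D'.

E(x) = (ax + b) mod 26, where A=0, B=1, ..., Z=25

Step 1: Convert 'D' to number: x = 3.
Step 2: E(3) = (9 * 3 + 8) mod 26 = 35 mod 26 = 9.
Step 3: Convert 9 back to letter: J.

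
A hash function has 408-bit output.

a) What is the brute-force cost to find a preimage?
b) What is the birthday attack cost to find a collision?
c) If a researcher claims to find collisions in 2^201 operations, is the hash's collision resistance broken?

Step 1: Preimage resistance requires brute-force of 2^408 operations.
Step 2: Collision resistance (birthday bound) = 2^(408/2) = 2^204.
Step 3: The claimed attack costs 2^201 operations.
Step 4: Since 2^201 < 2^204, the claimed attack beats the generic birthday bound, so collision resistance is broken.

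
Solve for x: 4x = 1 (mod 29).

Step 1: We need x such that 4 * x = 1 (mod 29).
Step 2: Using the extended Euclidean algorithm or trial:
  4 * 22 = 88 = 3 * 29 + 1.
Step 3: Since 88 mod 29 = 1, the inverse is x = 22.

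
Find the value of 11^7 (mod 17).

Step 1: Compute 11^7 mod 17 step by step, reducing modulo 17 at each step.
  11^1 mod 17 = 11
  11^2 mod 17 = (11 * 11) mod 17 = 2
  11^3 mod 17 = (2 * 11) mod 17 = 5
  11^4 mod 17 = (5 * 11) mod 17 = 4
  11^5 mod 17 = (4 * 11) mod 17 = 10
  11^6 mod 17 = (10 * 11) mod 17 = 8
  11^7 mod 17 = (8 * 11) mod 17 = 3
Step 2: Result = 3.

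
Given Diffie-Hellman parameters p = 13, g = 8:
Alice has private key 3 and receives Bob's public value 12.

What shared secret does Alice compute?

Step 1: s = B^a mod p = 12^3 mod 13.
  12^1 mod 13 = 12
  12^2 mod 13 = (12 * 12) mod 13 = 1
  12^3 mod 13 = (1 * 12) mod 13 = 12
Result: shared secret = 12.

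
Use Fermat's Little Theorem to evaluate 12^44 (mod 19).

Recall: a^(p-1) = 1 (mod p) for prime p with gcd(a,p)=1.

Step 1: Since 19 is prime, by Fermat's Little Theorem: 12^18 = 1 (mod 19).
Step 2: Reduce exponent: 44 mod 18 = 8.
Step 3: So 12^44 = 12^8 (mod 19).
Step 4: 12^8 mod 19 = 11.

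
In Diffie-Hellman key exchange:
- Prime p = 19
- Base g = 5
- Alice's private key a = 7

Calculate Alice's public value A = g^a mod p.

Step 1: A = g^a mod p = 5^7 mod 19.
  5^1 mod 19 = 5
  5^2 mod 19 = (5 * 5) mod 19 = 6
  5^3 mod 19 = (6 * 5) mod 19 = 11
  5^4 mod 19 = (11 * 5) mod 19 = 17
  5^5 mod 19 = (17 * 5) mod 19 = 9
  5^6 mod 19 = (9 * 5) mod 19 = 7
  5^7 mod 19 = (7 * 5) mod 19 = 16
Result: A = 16.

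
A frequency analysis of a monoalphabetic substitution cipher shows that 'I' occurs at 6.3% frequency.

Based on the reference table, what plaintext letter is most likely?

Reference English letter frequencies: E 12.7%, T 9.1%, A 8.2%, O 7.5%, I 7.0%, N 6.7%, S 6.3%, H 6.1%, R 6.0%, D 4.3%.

Step 1: The observed frequency is 6.3%.
Step 2: Compare with English frequencies:
  E: 12.7% (difference: 6.4%)
  T: 9.1% (difference: 2.8%)
  A: 8.2% (difference: 1.9%)
  O: 7.5% (difference: 1.2%)
  I: 7.0% (difference: 0.7%)
  N: 6.7% (difference: 0.4%)
  S: 6.3% (difference: 0.0%) <-- closest
  H: 6.1% (difference: 0.2%)
  R: 6.0% (difference: 0.3%)
  D: 4.3% (difference: 2.0%)
Step 3: 'I' most likely represents 'S' (frequency 6.3%).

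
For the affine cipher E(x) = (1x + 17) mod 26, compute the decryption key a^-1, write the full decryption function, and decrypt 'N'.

Step 1: Find a^-1, the modular inverse of 1 mod 26.
Step 2: We need 1 * a^-1 = 1 (mod 26).
Step 3: 1 * 1 = 1 = 0 * 26 + 1, so a^-1 = 1.
Step 4: D(y) = 1(y - 17) mod 26.
Step 5: Apply to 'N' (y = 13): D(13) = 1 * (13 - 17) mod 26 = 1 * -4 mod 26 = 22 -> 'W'.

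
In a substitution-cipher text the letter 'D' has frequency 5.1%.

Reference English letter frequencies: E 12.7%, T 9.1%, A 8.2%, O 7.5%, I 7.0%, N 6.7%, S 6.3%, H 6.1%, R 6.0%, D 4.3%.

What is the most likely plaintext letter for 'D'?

Step 1: The observed frequency is 5.1%.
Step 2: Compare with English frequencies:
  E: 12.7% (difference: 7.6%)
  T: 9.1% (difference: 4.0%)
  A: 8.2% (difference: 3.1%)
  O: 7.5% (difference: 2.4%)
  I: 7.0% (difference: 1.9%)
  N: 6.7% (difference: 1.6%)
  S: 6.3% (difference: 1.2%)
  H: 6.1% (difference: 1.0%)
  R: 6.0% (difference: 0.9%)
  D: 4.3% (difference: 0.8%) <-- closest
Step 3: 'D' most likely represents 'D' (frequency 4.3%).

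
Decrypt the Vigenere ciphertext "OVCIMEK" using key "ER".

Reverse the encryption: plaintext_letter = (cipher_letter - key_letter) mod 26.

Step 1: Extend key: ERERERE
Step 2: Decrypt each letter (c - k) mod 26:
  O(14) - E(4) = (14-4) mod 26 = 10 = K
  V(21) - R(17) = (21-17) mod 26 = 4 = E
  C(2) - E(4) = (2-4) mod 26 = 24 = Y
  I(8) - R(17) = (8-17) mod 26 = 17 = R
  M(12) - E(4) = (12-4) mod 26 = 8 = I
  E(4) - R(17) = (4-17) mod 26 = 13 = N
  K(10) - E(4) = (10-4) mod 26 = 6 = G
Plaintext: KEYRING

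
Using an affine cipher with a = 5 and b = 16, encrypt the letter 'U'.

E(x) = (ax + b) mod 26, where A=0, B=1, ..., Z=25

Step 1: Convert 'U' to number: x = 20.
Step 2: E(20) = (5 * 20 + 16) mod 26 = 116 mod 26 = 12.
Step 3: Convert 12 back to letter: M.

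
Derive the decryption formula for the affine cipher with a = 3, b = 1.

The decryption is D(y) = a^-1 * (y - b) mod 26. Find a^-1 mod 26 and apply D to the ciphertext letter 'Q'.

Step 1: Find a^-1, the modular inverse of 3 mod 26.
Step 2: We need 3 * a^-1 = 1 (mod 26).
Step 3: 3 * 9 = 27 = 1 * 26 + 1, so a^-1 = 9.
Step 4: D(y) = 9(y - 1) mod 26.
Step 5: Apply to 'Q' (y = 16): D(16) = 9 * (16 - 1) mod 26 = 9 * 15 mod 26 = 5 -> 'F'.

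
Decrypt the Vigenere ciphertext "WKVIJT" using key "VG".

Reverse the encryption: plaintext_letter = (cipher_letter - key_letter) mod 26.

Step 1: Extend key: VGVGVG
Step 2: Decrypt each letter (c - k) mod 26:
  W(22) - V(21) = (22-21) mod 26 = 1 = B
  K(10) - G(6) = (10-6) mod 26 = 4 = E
  V(21) - V(21) = (21-21) mod 26 = 0 = A
  I(8) - G(6) = (8-6) mod 26 = 2 = C
  J(9) - V(21) = (9-21) mod 26 = 14 = O
  T(19) - G(6) = (19-6) mod 26 = 13 = N
Plaintext: BEACON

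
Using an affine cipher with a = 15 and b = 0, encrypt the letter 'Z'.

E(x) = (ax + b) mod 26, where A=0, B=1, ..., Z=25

Step 1: Convert 'Z' to number: x = 25.
Step 2: E(25) = (15 * 25 + 0) mod 26 = 375 mod 26 = 11.
Step 3: Convert 11 back to letter: L.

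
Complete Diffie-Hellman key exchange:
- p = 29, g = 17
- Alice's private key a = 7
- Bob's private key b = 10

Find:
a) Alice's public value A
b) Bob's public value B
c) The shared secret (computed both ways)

Step 1: A = g^a mod p = 17^7 mod 29 = 12.
Step 2: B = g^b mod p = 17^10 mod 29 = 28.
Step 3: Alice computes s = B^a mod p = 28^7 mod 29 = 28.
Step 4: Bob computes s = A^b mod p = 12^10 mod 29 = 28.
Both sides agree: shared secret = 28.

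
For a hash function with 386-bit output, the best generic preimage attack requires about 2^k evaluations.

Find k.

Step 1: The hash has a 386-bit output.
Step 2: Preimage resistance means: given a digest h(x), it should be infeasible to find any input that hashes to it.
With a 386-bit output there are 2^386 possible digests, so a generic brute-force preimage search costs about 2^386 evaluations.
Step 3: Security level = 386 bits.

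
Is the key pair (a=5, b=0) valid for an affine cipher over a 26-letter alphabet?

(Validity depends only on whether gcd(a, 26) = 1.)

Step 1: Compute gcd(5, 26).
Step 2: gcd(5, 26) = 1.
Since gcd = 1, 5 is coprime with 26, so it is a valid key.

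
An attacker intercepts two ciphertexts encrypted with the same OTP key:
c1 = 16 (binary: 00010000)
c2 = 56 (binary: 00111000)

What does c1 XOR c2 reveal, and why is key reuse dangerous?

Step 1: c1 XOR c2 = (m1 XOR k) XOR (m2 XOR k).
Step 2: By XOR associativity/commutativity: = m1 XOR m2 XOR k XOR k = m1 XOR m2.
Step 3: 00010000 XOR 00111000 = 00101000 = 40.
Step 4: The key cancels out! An attacker learns m1 XOR m2 = 40, revealing the relationship between plaintexts.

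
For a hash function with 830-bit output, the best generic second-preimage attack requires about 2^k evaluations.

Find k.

Step 1: The hash has a 830-bit output.
Step 2: Second-preimage resistance means: given a specific input x, it should be infeasible to find a different y with h(y) = h(x).
With a 830-bit output, a generic search for a second preimage costs about 2^830 evaluations (each trial matches the fixed target with probability 2^-830).
Step 3: Security level = 830 bits.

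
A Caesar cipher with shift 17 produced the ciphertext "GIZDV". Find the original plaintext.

Step 1: Reverse the shift by subtracting 17 from each letter position.
  G (position 6) -> position (6-17) mod 26 = 15 -> P
  I (position 8) -> position (8-17) mod 26 = 17 -> R
  Z (position 25) -> position (25-17) mod 26 = 8 -> I
  D (position 3) -> position (3-17) mod 26 = 12 -> M
  V (position 21) -> position (21-17) mod 26 = 4 -> E
Decrypted message: PRIME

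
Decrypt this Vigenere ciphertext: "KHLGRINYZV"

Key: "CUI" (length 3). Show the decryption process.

Step 1: Key 'CUI' has length 3. Extended key: CUICUICUIC
Step 2: Decrypt each position:
  K(10) - C(2) = 8 = I
  H(7) - U(20) = 13 = N
  L(11) - I(8) = 3 = D
  G(6) - C(2) = 4 = E
  R(17) - U(20) = 23 = X
  I(8) - I(8) = 0 = A
  N(13) - C(2) = 11 = L
  Y(24) - U(20) = 4 = E
  Z(25) - I(8) = 17 = R
  V(21) - C(2) = 19 = T
Plaintext: INDEXALERT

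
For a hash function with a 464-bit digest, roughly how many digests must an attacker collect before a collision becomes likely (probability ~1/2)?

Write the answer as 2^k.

Step 1: The birthday paradox gives collision probability ~50% after sqrt(2^n) = 2^(n/2) hashes.
Step 2: For 464-bit output: 2^(464/2) = 2^232.
Step 3: Approximately 2^232 hash computations needed.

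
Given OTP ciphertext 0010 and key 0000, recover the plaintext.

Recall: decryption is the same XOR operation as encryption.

Step 1: XOR ciphertext with key:
  Ciphertext: 0010
  Key:        0000
  XOR:        0010
Step 2: Plaintext = 0010 = 2 in decimal.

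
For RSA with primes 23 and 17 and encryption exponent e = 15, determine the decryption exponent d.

Step 1: n = 23 * 17 = 391.
Step 2: phi(n) = 22 * 16 = 352.
Step 3: Find d such that 15 * d = 1 (mod 352).
Step 4: d = 15^(-1) mod 352 = 47.
Verification: 15 * 47 = 705 = 2 * 352 + 1.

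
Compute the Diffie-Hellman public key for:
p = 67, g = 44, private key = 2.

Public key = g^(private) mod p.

Step 1: A = g^a mod p = 44^2 mod 67.
  44^1 mod 67 = 44
  44^2 mod 67 = (44 * 44) mod 67 = 60
Result: A = 60.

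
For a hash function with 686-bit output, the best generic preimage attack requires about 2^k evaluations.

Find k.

Step 1: The hash has a 686-bit output.
Step 2: Preimage resistance means: given a digest h(x), it should be infeasible to find any input that hashes to it.
With a 686-bit output there are 2^686 possible digests, so a generic brute-force preimage search costs about 2^686 evaluations.
Step 3: Security level = 686 bits.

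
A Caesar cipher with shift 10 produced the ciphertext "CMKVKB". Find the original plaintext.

Step 1: Reverse the shift by subtracting 10 from each letter position.
  C (position 2) -> position (2-10) mod 26 = 18 -> S
  M (position 12) -> position (12-10) mod 26 = 2 -> C
  K (position 10) -> position (10-10) mod 26 = 0 -> A
  V (position 21) -> position (21-10) mod 26 = 11 -> L
  K (position 10) -> position (10-10) mod 26 = 0 -> A
  B (position 1) -> position (1-10) mod 26 = 17 -> R
Decrypted message: SCALAR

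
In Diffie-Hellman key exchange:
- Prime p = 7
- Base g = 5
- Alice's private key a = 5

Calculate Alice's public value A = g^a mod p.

Step 1: A = g^a mod p = 5^5 mod 7.
  5^1 mod 7 = 5
  5^2 mod 7 = (5 * 5) mod 7 = 4
  5^3 mod 7 = (4 * 5) mod 7 = 6
  5^4 mod 7 = (6 * 5) mod 7 = 2
  5^5 mod 7 = (2 * 5) mod 7 = 3
Result: A = 3.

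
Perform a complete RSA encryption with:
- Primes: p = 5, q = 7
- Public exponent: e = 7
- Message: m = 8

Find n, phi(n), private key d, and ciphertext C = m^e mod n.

Step 1: n = 5 * 7 = 35.
Step 2: phi(n) = (5-1)(7-1) = 4 * 6 = 24.
Step 3: Find d = 7^(-1) mod 24 = 7.
  Verify: 7 * 7 = 49 = 1 (mod 24).
Step 4: C = 8^7 mod 35 = 22.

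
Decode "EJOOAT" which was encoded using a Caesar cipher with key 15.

Step 1: Reverse the shift by subtracting 15 from each letter position.
  E (position 4) -> position (4-15) mod 26 = 15 -> P
  J (position 9) -> position (9-15) mod 26 = 20 -> U
  O (position 14) -> position (14-15) mod 26 = 25 -> Z
  O (position 14) -> position (14-15) mod 26 = 25 -> Z
  A (position 0) -> position (0-15) mod 26 = 11 -> L
  T (position 19) -> position (19-15) mod 26 = 4 -> E
Decrypted message: PUZZLE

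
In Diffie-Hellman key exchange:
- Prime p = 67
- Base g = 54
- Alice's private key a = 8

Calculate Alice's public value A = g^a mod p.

Step 1: A = g^a mod p = 54^8 mod 67.
  54^1 mod 67 = 54
  54^2 mod 67 = (54 * 54) mod 67 = 35
  54^3 mod 67 = (35 * 54) mod 67 = 14
  54^4 mod 67 = (14 * 54) mod 67 = 19
  54^5 mod 67 = (19 * 54) mod 67 = 21
  54^6 mod 67 = (21 * 54) mod 67 = 62
  54^7 mod 67 = (62 * 54) mod 67 = 65
  54^8 mod 67 = (65 * 54) mod 67 = 26
Result: A = 26.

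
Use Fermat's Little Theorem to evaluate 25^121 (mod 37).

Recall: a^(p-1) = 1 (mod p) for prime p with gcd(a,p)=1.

Step 1: Since 37 is prime, by Fermat's Little Theorem: 25^36 = 1 (mod 37).
Step 2: Reduce exponent: 121 mod 36 = 13.
Step 3: So 25^121 = 25^13 (mod 37).
Step 4: 25^13 mod 37 = 21.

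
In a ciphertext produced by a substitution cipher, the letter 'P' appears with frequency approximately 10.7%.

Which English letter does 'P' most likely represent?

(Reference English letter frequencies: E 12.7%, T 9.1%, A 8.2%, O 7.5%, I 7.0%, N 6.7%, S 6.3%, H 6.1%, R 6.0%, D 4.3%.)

Step 1: The observed frequency is 10.7%.
Step 2: Compare with English frequencies:
  E: 12.7% (difference: 2.0%)
  T: 9.1% (difference: 1.6%) <-- closest
  A: 8.2% (difference: 2.5%)
  O: 7.5% (difference: 3.2%)
  I: 7.0% (difference: 3.7%)
  N: 6.7% (difference: 4.0%)
  S: 6.3% (difference: 4.4%)
  H: 6.1% (difference: 4.6%)
  R: 6.0% (difference: 4.7%)
  D: 4.3% (difference: 6.4%)
Step 3: 'P' most likely represents 'T' (frequency 9.1%).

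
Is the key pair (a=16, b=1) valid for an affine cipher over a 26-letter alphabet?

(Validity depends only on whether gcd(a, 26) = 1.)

Step 1: Compute gcd(16, 26).
Step 2: gcd(16, 26) = 2.
Since gcd = 2 != 1, 16 shares a common factor with 26, so it cannot be used.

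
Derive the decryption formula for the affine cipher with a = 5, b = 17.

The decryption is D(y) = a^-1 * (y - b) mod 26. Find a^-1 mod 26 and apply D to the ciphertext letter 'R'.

Step 1: Find a^-1, the modular inverse of 5 mod 26.
Step 2: We need 5 * a^-1 = 1 (mod 26).
Step 3: 5 * 21 = 105 = 4 * 26 + 1, so a^-1 = 21.
Step 4: D(y) = 21(y - 17) mod 26.
Step 5: Apply to 'R' (y = 17): D(17) = 21 * (17 - 17) mod 26 = 21 * 0 mod 26 = 0 -> 'A'.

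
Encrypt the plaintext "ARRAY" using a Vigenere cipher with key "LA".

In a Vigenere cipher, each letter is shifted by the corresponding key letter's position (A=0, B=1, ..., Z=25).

Step 1: Repeat key to match plaintext length:
  Plaintext: ARRAY
  Key:       LALAL
Step 2: Encrypt each letter:
  A(0) + L(11) = (0+11) mod 26 = 11 = L
  R(17) + A(0) = (17+0) mod 26 = 17 = R
  R(17) + L(11) = (17+11) mod 26 = 2 = C
  A(0) + A(0) = (0+0) mod 26 = 0 = A
  Y(24) + L(11) = (24+11) mod 26 = 9 = J
Ciphertext: LRCAJ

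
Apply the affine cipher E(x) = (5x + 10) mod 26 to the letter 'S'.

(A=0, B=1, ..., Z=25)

Step 1: Convert 'S' to number: x = 18.
Step 2: E(18) = (5 * 18 + 10) mod 26 = 100 mod 26 = 22.
Step 3: Convert 22 back to letter: W.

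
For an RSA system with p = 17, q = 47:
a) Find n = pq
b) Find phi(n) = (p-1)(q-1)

Step 1: n = p * q = 17 * 47 = 799.
Step 2: phi(n) = (p-1)(q-1) = 16 * 46 = 736.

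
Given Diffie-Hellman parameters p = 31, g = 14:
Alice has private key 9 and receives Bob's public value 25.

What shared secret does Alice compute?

Step 1: s = B^a mod p = 25^9 mod 31.
  25^1 mod 31 = 25
  25^2 mod 31 = (25 * 25) mod 31 = 5
  25^3 mod 31 = (5 * 25) mod 31 = 1
  25^4 mod 31 = (1 * 25) mod 31 = 25
  25^5 mod 31 = (25 * 25) mod 31 = 5
  25^6 mod 31 = (5 * 25) mod 31 = 1
  25^7 mod 31 = (1 * 25) mod 31 = 25
  25^8 mod 31 = (25 * 25) mod 31 = 5
  25^9 mod 31 = (5 * 25) mod 31 = 1
Result: shared secret = 1.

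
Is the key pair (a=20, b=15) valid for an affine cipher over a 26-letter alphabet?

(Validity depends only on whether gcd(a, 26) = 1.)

Step 1: Compute gcd(20, 26).
Step 2: gcd(20, 26) = 2.
Since gcd = 2 != 1, 20 shares a common factor with 26, so it cannot be used.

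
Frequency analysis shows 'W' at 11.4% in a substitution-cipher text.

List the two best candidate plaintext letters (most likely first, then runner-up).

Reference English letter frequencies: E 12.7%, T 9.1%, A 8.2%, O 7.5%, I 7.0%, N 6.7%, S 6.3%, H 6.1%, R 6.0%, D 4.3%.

Step 1: Observed frequency of 'W' is 11.4%.
Step 2: Compute distances to each reference frequency and sort:
  E (12.7%): difference = 1.3% <-- BEST
  T (9.1%): difference = 2.3% <-- RUNNER-UP
  A (8.2%): difference = 3.2%
  O (7.5%): difference = 3.9%
  I (7.0%): difference = 4.4%
Step 3: Most likely is 'E' (12.7%, diff 1.3%); second most likely is 'T' (9.1%, diff 2.3%).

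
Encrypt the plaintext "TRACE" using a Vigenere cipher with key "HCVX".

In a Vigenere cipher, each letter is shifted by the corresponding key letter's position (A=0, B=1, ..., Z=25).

Step 1: Repeat key to match plaintext length:
  Plaintext: TRACE
  Key:       HCVXH
Step 2: Encrypt each letter:
  T(19) + H(7) = (19+7) mod 26 = 0 = A
  R(17) + C(2) = (17+2) mod 26 = 19 = T
  A(0) + V(21) = (0+21) mod 26 = 21 = V
  C(2) + X(23) = (2+23) mod 26 = 25 = Z
  E(4) + H(7) = (4+7) mod 26 = 11 = L
Ciphertext: ATVZL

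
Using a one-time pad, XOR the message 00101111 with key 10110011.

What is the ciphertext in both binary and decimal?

Step 1: Write out the XOR operation bit by bit:
  Message: 00101111
  Key:     10110011
  XOR:     10011100
Step 2: Convert to decimal: 10011100 = 156.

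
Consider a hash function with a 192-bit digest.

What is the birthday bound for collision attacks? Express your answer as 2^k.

Step 1: The birthday paradox gives collision probability ~50% after sqrt(2^n) = 2^(n/2) hashes.
Step 2: For 192-bit output: 2^(192/2) = 2^96.
Step 3: Approximately 2^96 hash computations needed.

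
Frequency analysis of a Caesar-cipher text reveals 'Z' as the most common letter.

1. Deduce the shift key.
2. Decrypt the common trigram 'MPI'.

Step 1: In English, 'E' is the most frequent letter (12.7%).
Step 2: The most frequent ciphertext letter is 'Z' (position 25).
Step 3: Shift = (25 - 4) mod 26 = 21.
Step 4: Decrypt 'MPI' by shifting back 21:
  M -> R
  P -> U
  I -> N
Step 5: 'MPI' decrypts to 'RUN'.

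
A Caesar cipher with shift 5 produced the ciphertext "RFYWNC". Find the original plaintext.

Step 1: Reverse the shift by subtracting 5 from each letter position.
  R (position 17) -> position (17-5) mod 26 = 12 -> M
  F (position 5) -> position (5-5) mod 26 = 0 -> A
  Y (position 24) -> position (24-5) mod 26 = 19 -> T
  W (position 22) -> position (22-5) mod 26 = 17 -> R
  N (position 13) -> position (13-5) mod 26 = 8 -> I
  C (position 2) -> position (2-5) mod 26 = 23 -> X
Decrypted message: MATRIX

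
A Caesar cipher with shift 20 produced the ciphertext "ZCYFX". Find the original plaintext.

Step 1: Reverse the shift by subtracting 20 from each letter position.
  Z (position 25) -> position (25-20) mod 26 = 5 -> F
  C (position 2) -> position (2-20) mod 26 = 8 -> I
  Y (position 24) -> position (24-20) mod 26 = 4 -> E
  F (position 5) -> position (5-20) mod 26 = 11 -> L
  X (position 23) -> position (23-20) mod 26 = 3 -> D
Decrypted message: FIELD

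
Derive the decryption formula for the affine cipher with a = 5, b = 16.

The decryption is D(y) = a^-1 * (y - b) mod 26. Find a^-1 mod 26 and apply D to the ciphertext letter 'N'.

Step 1: Find a^-1, the modular inverse of 5 mod 26.
Step 2: We need 5 * a^-1 = 1 (mod 26).
Step 3: 5 * 21 = 105 = 4 * 26 + 1, so a^-1 = 21.
Step 4: D(y) = 21(y - 16) mod 26.
Step 5: Apply to 'N' (y = 13): D(13) = 21 * (13 - 16) mod 26 = 21 * -3 mod 26 = 15 -> 'P'.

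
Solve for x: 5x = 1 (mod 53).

Step 1: We need x such that 5 * x = 1 (mod 53).
Step 2: Using the extended Euclidean algorithm or trial:
  5 * 32 = 160 = 3 * 53 + 1.
Step 3: Since 160 mod 53 = 1, the inverse is x = 32.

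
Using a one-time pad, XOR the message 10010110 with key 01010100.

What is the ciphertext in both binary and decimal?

Step 1: Write out the XOR operation bit by bit:
  Message: 10010110
  Key:     01010100
  XOR:     11000010
Step 2: Convert to decimal: 11000010 = 194.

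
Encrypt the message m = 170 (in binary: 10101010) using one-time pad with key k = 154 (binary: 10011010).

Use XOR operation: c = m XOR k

Step 1: Write out the XOR operation bit by bit:
  Message: 10101010
  Key:     10011010
  XOR:     00110000
Step 2: Convert to decimal: 00110000 = 48.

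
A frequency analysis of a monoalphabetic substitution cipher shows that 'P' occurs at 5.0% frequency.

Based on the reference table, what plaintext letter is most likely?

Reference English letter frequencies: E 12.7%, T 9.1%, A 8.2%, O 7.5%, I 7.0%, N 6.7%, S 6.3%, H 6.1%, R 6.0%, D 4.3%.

Step 1: The observed frequency is 5.0%.
Step 2: Compare with English frequencies:
  E: 12.7% (difference: 7.7%)
  T: 9.1% (difference: 4.1%)
  A: 8.2% (difference: 3.2%)
  O: 7.5% (difference: 2.5%)
  I: 7.0% (difference: 2.0%)
  N: 6.7% (difference: 1.7%)
  S: 6.3% (difference: 1.3%)
  H: 6.1% (difference: 1.1%)
  R: 6.0% (difference: 1.0%)
  D: 4.3% (difference: 0.7%) <-- closest
Step 3: 'P' most likely represents 'D' (frequency 4.3%).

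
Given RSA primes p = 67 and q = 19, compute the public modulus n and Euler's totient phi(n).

Step 1: n = p * q = 67 * 19 = 1273.
Step 2: phi(n) = (p-1)(q-1) = 66 * 18 = 1188.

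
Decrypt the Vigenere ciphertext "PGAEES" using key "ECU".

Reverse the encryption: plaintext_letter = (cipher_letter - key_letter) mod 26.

Step 1: Extend key: ECUECU
Step 2: Decrypt each letter (c - k) mod 26:
  P(15) - E(4) = (15-4) mod 26 = 11 = L
  G(6) - C(2) = (6-2) mod 26 = 4 = E
  A(0) - U(20) = (0-20) mod 26 = 6 = G
  E(4) - E(4) = (4-4) mod 26 = 0 = A
  E(4) - C(2) = (4-2) mod 26 = 2 = C
  S(18) - U(20) = (18-20) mod 26 = 24 = Y
Plaintext: LEGACY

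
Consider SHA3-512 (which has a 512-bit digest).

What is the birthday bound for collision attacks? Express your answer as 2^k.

Step 1: The birthday paradox gives collision probability ~50% after sqrt(2^n) = 2^(n/2) hashes.
Step 2: For 512-bit output: 2^(512/2) = 2^256.
Step 3: Approximately 2^256 hash computations needed.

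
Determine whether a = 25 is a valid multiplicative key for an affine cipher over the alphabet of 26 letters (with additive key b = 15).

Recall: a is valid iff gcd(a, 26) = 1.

Step 1: Compute gcd(25, 26).
Step 2: gcd(25, 26) = 1.
Since gcd = 1, 25 is coprime with 26, so it is a valid key.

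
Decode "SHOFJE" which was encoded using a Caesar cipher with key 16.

Step 1: Reverse the shift by subtracting 16 from each letter position.
  S (position 18) -> position (18-16) mod 26 = 2 -> C
  H (position 7) -> position (7-16) mod 26 = 17 -> R
  O (position 14) -> position (14-16) mod 26 = 24 -> Y
  F (position 5) -> position (5-16) mod 26 = 15 -> P
  J (position 9) -> position (9-16) mod 26 = 19 -> T
  E (position 4) -> position (4-16) mod 26 = 14 -> O
Decrypted message: CRYPTO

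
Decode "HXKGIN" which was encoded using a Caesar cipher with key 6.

Step 1: Reverse the shift by subtracting 6 from each letter position.
  H (position 7) -> position (7-6) mod 26 = 1 -> B
  X (position 23) -> position (23-6) mod 26 = 17 -> R
  K (position 10) -> position (10-6) mod 26 = 4 -> E
  G (position 6) -> position (6-6) mod 26 = 0 -> A
  I (position 8) -> position (8-6) mod 26 = 2 -> C
  N (position 13) -> position (13-6) mod 26 = 7 -> H
Decrypted message: BREACH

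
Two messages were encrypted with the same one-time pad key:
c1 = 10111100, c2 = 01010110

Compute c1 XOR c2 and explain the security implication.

Step 1: c1 XOR c2 = (m1 XOR k) XOR (m2 XOR k).
Step 2: By XOR associativity/commutativity: = m1 XOR m2 XOR k XOR k = m1 XOR m2.
Step 3: 10111100 XOR 01010110 = 11101010 = 234.
Step 4: The key cancels out! An attacker learns m1 XOR m2 = 234, revealing the relationship between plaintexts.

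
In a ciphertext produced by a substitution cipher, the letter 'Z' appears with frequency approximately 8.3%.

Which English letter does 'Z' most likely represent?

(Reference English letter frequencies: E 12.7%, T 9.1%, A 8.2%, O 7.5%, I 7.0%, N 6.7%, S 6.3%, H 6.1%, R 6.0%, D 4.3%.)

Step 1: The observed frequency is 8.3%.
Step 2: Compare with English frequencies:
  E: 12.7% (difference: 4.4%)
  T: 9.1% (difference: 0.8%)
  A: 8.2% (difference: 0.1%) <-- closest
  O: 7.5% (difference: 0.8%)
  I: 7.0% (difference: 1.3%)
  N: 6.7% (difference: 1.6%)
  S: 6.3% (difference: 2.0%)
  H: 6.1% (difference: 2.2%)
  R: 6.0% (difference: 2.3%)
  D: 4.3% (difference: 4.0%)
Step 3: 'Z' most likely represents 'A' (frequency 8.2%).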